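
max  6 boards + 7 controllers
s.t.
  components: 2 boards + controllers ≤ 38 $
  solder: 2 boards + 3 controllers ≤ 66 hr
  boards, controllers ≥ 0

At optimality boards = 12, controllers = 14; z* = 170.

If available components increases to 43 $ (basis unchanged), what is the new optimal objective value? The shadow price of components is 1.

Δb = 5, so new z* = 170 + (1)·(5) = 170 + 5 = 175.

175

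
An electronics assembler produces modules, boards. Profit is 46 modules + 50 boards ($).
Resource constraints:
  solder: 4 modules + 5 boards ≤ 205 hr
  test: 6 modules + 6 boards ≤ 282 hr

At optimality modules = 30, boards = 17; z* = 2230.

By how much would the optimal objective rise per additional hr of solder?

At the optimum: solder uses 205 of 205 (binding); test uses 282 of 282 (binding).
Dual feasibility on the basic columns requires 4·y_solder + 6·y_test = 46, 5·y_solder + 6·y_test = 50.
Solving: y_solder = 4, y_test = 5.
Shadow price of solder = 4.

4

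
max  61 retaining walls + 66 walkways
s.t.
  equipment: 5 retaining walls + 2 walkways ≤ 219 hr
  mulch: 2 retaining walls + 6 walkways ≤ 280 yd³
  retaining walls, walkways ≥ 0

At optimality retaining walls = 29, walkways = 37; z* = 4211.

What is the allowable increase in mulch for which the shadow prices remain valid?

377

Binding constraints: equipment, mulch. The basis is B = [[5,2],[2,6]] with det 26.
Per unit increase in mulch, x* moves by d = (-0.0769, 0.1923).
The basis stays optimal until retaining walls reaches 0; allowable increase = 377 yd³.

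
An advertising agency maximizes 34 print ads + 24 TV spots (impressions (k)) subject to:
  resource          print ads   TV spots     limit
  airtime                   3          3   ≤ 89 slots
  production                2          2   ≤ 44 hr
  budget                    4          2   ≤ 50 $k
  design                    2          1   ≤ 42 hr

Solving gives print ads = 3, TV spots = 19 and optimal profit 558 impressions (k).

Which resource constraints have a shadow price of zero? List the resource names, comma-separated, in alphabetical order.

airtime, design

airtime: 66/89 (slack 23)
production: 44/44 (binding)
budget: 50/50 (binding)
design: 25/42 (slack 17)
By complementary slackness, a constraint with positive slack has shadow price 0 → airtime, design.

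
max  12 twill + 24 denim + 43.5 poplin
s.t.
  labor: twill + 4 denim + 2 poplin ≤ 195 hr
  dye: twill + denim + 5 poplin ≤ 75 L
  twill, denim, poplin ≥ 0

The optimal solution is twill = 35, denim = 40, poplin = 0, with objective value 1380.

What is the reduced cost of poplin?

-4.5

Both labor and dye are binding at x*.
From A_Bᵀ y = c: 1·y_labor + 1·y_dye = 12; 4·y_labor + 1·y_dye = 24.
→ y_labor = 4 and y_dye = 8.
Reduced cost of poplin: c₃ − yᵀa₃ = 43.5 − (4·2 + 8·5) = 43.5 − 48 = -4.5.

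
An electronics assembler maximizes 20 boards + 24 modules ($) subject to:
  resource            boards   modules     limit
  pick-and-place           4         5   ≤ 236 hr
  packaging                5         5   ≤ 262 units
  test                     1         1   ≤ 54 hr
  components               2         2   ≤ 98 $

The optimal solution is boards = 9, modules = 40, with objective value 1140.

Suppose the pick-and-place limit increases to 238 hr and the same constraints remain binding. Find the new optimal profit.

At the optimum: pick-and-place uses 236 of 236 (binding); packaging uses 245 of 262 (slack = 17); test uses 49 of 54 (slack = 5); components uses 98 of 98 (binding).
Slack constraints have shadow price 0 (complementary slackness).
From A_Bᵀ y = c: 4·y_pick-and-place + 2·y_components = 20; 5·y_pick-and-place + 2·y_components = 24.
This yields shadow prices y_pick-and-place = 4, y_components = 2.
Δz = y_pick-and-place·Δb = 4 × (2) = 8, so new z* = 1140 + 8 = 1148.

1148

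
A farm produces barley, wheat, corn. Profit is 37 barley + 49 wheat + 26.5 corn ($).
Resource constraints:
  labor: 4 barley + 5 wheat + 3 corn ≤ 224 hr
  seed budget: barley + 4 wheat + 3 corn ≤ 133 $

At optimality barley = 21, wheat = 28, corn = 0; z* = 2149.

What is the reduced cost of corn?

Both labor and seed budget are binding at x*.
Dual feasibility on the basic columns requires 4·y_labor + 1·y_seed budget = 37, 5·y_labor + 4·y_seed budget = 49.
Solving: y_labor = 9, y_seed budget = 1.
Reduced cost of corn: c₃ − yᵀa₃ = 26.5 − (9·3 + 1·3) = 26.5 − 30 = -3.5.

-3.5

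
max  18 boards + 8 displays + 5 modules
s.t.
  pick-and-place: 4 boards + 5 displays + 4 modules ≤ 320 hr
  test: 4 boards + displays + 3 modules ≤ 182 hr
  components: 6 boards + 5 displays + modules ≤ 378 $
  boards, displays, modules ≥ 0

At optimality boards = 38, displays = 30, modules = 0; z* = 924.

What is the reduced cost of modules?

Check each constraint at x*: pick-and-place 302/320 (slack 18); test 182/182 (tight); components 378/378 (tight).
By complementary slackness, y = 0 for the non-binding constraint.
From A_Bᵀ y = c: 4·y_test + 6·y_components = 18; 1·y_test + 5·y_components = 8.
→ y_test = 3 and y_components = 1.
Reduced cost of modules: c₃ − yᵀa₃ = 5 − (3·3 + 1·1) = 5 − 10 = -5.

-5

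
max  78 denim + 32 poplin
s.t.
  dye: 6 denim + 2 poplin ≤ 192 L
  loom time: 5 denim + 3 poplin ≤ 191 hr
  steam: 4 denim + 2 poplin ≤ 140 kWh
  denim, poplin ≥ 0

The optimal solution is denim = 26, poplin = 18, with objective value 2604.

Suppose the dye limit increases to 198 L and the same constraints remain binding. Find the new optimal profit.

2646

Check each constraint at x*: dye 192/192 (tight); loom time 184/191 (slack 7); steam 140/140 (tight).
Slack constraints have shadow price 0 (complementary slackness).
From A_Bᵀ y = c: 6·y_dye + 4·y_steam = 78; 2·y_dye + 2·y_steam = 32.
This yields shadow prices y_dye = 7, y_steam = 9.
Δz = y_dye·Δb = 7 × (6) = 42, so new z* = 2604 + 42 = 2646.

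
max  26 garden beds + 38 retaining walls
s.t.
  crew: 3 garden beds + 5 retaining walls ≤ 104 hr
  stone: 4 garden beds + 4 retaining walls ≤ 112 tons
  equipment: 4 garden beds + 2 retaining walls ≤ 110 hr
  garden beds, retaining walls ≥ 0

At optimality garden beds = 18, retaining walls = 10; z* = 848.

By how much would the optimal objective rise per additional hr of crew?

Check each constraint at x*: crew 104/104 (tight); stone 112/112 (tight); equipment 92/110 (slack 18).
By complementary slackness, y = 0 for the non-binding constraint.
From A_Bᵀ y = c: 3·y_crew + 4·y_stone = 26; 5·y_crew + 4·y_stone = 38.
This yields shadow prices y_crew = 6, y_stone = 2.
Shadow price of crew = 6.

6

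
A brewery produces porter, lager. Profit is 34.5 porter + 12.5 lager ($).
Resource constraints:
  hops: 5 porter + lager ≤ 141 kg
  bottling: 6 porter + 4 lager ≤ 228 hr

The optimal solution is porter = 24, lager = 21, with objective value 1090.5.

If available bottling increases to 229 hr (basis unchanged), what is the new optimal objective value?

1092.5

Both hops and bottling are binding at x*.
From A_Bᵀ y = c: 5·y_hops + 6·y_bottling = 34.5; 1·y_hops + 4·y_bottling = 12.5.
→ y_hops = 4.5 and y_bottling = 2.
Δz = y_bottling·Δb = 2 × (1) = 2, so new z* = 1090.5 + 2 = 1092.5.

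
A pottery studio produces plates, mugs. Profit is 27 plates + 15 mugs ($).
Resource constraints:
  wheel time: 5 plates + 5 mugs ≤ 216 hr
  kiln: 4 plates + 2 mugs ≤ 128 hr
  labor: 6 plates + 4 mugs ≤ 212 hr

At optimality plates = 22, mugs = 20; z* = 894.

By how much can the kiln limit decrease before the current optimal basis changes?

Binding constraints: kiln, labor. The basis is B = [[4,2],[6,4]] with det 4.
Per unit decrease in kiln, x* moves by d = (-1, 1.5).
The basis stays optimal until wheel time becomes binding; allowable decrease = 2.4 hr.

2.4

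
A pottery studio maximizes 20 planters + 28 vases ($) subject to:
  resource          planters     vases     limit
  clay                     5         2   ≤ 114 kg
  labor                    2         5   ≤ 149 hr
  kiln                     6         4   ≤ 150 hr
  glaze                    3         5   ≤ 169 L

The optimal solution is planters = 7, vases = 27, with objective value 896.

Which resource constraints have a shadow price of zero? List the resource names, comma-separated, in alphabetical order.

clay: 89/114 (slack 25)
labor: 149/149 (binding)
kiln: 150/150 (binding)
glaze: 156/169 (slack 13)
By complementary slackness, a constraint with positive slack has shadow price 0 → clay, glaze.

clay, glaze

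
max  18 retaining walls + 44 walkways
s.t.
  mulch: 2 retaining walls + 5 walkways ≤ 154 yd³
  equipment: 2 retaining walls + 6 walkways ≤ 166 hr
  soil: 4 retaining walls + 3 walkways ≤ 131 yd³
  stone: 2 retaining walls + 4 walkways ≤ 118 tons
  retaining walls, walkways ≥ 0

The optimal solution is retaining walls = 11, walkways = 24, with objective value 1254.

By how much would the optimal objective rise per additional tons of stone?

5

At the optimum: mulch uses 142 of 154 (slack = 12); equipment uses 166 of 166 (binding); soil uses 116 of 131 (slack = 15); stone uses 118 of 118 (binding).
Since mulch, soil are not tight, their duals are 0.
From A_Bᵀ y = c: 2·y_equipment + 2·y_stone = 18; 6·y_equipment + 4·y_stone = 44.
This yields shadow prices y_equipment = 4, y_stone = 5.
Shadow price of stone = 5.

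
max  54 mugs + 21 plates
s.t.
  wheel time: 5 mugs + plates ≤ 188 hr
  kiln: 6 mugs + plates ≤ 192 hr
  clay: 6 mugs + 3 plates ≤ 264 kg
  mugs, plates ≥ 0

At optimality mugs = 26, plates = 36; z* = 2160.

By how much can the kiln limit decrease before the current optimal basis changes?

Binding constraints: kiln, clay. The basis is B = [[6,1],[6,3]] with det 12.
Per unit decrease in kiln, x* moves by d = (-0.25, 0.5).
The basis stays optimal until mugs reaches 0; allowable decrease = 104 hr.

104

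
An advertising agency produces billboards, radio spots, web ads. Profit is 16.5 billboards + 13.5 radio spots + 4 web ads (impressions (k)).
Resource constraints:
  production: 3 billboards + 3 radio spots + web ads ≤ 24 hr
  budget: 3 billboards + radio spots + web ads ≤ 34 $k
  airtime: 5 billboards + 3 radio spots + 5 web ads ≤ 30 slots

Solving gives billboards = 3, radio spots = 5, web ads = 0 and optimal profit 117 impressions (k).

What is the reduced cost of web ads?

Check each constraint at x*: production 24/24 (tight); budget 14/34 (slack 20); airtime 30/30 (tight).
By complementary slackness, y = 0 for the non-binding constraint.
From A_Bᵀ y = c: 3·y_production + 5·y_airtime = 16.5; 3·y_production + 3·y_airtime = 13.5.
→ y_production = 3 and y_airtime = 1.5.
Reduced cost of web ads: c₃ − yᵀa₃ = 4 − (3·1 + 1.5·5) = 4 − 10.5 = -6.5.

-6.5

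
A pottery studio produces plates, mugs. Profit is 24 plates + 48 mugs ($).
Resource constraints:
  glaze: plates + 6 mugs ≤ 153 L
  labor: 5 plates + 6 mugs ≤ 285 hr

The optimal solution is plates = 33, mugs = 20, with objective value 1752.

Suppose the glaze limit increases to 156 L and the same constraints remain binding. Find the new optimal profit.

Both glaze and labor are binding at x*.
The binding rows give the dual system: 1·y_glaze + 5·y_labor = 24 and 6·y_glaze + 6·y_labor = 48.
→ y_glaze = 4 and y_labor = 4.
Δz = y_glaze·Δb = 4 × (3) = 12, so new z* = 1752 + 12 = 1764.

1764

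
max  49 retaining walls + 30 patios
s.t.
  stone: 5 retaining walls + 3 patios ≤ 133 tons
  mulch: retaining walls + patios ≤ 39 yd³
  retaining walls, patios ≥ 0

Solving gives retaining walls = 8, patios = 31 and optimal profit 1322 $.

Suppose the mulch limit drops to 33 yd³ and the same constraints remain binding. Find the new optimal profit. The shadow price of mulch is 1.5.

1313

Δb = -6, so new z* = 1322 + (1.5)·(-6) = 1322 − 9 = 1313.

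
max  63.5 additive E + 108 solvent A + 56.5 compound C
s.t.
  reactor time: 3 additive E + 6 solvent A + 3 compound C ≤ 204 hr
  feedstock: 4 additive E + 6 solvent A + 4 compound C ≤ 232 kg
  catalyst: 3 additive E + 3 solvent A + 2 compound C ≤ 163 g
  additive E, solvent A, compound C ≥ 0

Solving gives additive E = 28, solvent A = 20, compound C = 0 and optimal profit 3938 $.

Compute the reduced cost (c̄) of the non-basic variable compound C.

-7

Binding: reactor time and feedstock. Non-binding: catalyst (19 unused).
Since catalyst is not tight, its dual is 0.
The binding rows give the dual system: 3·y_reactor time + 4·y_feedstock = 63.5 and 6·y_reactor time + 6·y_feedstock = 108.
This yields shadow prices y_reactor time = 8.5, y_feedstock = 9.5.
Reduced cost of compound C: c₃ − yᵀa₃ = 56.5 − (8.5·3 + 9.5·4) = 56.5 − 63.5 = -7.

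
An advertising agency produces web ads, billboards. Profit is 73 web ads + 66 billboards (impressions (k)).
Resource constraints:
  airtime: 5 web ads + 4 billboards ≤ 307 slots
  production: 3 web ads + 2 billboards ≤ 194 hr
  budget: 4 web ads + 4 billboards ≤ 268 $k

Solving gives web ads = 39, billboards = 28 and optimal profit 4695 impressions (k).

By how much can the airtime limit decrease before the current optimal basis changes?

Binding constraints: airtime, budget. The basis is B = [[5,4],[4,4]] with det 4.
Per unit decrease in airtime, x* moves by d = (-1, 1).
The basis stays optimal until web ads reaches 0; allowable decrease = 39 slots.

39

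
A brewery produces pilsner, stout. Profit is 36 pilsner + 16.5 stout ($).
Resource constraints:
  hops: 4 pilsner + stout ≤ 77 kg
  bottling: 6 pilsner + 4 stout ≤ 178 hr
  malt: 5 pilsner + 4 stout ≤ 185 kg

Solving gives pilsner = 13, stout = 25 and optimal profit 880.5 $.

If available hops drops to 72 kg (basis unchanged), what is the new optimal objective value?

Check each constraint at x*: hops 77/77 (tight); bottling 178/178 (tight); malt 165/185 (slack 20).
Slack constraints have shadow price 0 (complementary slackness).
Dual feasibility on the basic columns requires 4·y_hops + 6·y_bottling = 36, 1·y_hops + 4·y_bottling = 16.5.
This yields shadow prices y_hops = 4.5, y_bottling = 3.
Δz = y_hops·Δb = 4.5 × (-5) = -22.5, so new z* = 880.5 − 22.5 = 858.

858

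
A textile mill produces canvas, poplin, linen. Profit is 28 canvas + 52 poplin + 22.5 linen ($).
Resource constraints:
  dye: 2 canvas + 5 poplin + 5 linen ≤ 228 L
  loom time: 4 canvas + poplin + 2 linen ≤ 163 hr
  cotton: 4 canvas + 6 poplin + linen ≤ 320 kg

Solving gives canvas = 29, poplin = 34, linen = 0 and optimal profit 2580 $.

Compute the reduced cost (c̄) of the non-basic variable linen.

Binding: dye and cotton. Non-binding: loom time (13 unused).
Slack constraints have shadow price 0 (complementary slackness).
The binding rows give the dual system: 2·y_dye + 4·y_cotton = 28 and 5·y_dye + 6·y_cotton = 52.
This yields shadow prices y_dye = 5, y_cotton = 4.5.
Reduced cost of linen: c₃ − yᵀa₃ = 22.5 − (5·5 + 4.5·1) = 22.5 − 29.5 = -7.

-7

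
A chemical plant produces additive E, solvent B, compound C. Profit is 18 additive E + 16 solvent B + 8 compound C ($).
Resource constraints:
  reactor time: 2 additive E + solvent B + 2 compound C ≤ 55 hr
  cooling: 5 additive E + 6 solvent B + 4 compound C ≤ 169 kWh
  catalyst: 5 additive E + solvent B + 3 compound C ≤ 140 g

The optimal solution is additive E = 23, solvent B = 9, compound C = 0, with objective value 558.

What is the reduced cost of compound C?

Check each constraint at x*: reactor time 55/55 (tight); cooling 169/169 (tight); catalyst 124/140 (slack 16).
By complementary slackness, y = 0 for the non-binding constraint.
From A_Bᵀ y = c: 2·y_reactor time + 5·y_cooling = 18; 1·y_reactor time + 6·y_cooling = 16.
This yields shadow prices y_reactor time = 4, y_cooling = 2.
Reduced cost of compound C: c₃ − yᵀa₃ = 8 − (4·2 + 2·4) = 8 − 16 = -8.

-8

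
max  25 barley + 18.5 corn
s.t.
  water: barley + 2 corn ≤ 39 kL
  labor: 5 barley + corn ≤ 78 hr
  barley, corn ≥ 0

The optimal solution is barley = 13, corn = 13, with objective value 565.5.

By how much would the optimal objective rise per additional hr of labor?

3.5

At the optimum: water uses 39 of 39 (binding); labor uses 78 of 78 (binding).
Dual feasibility on the basic columns requires 1·y_water + 5·y_labor = 25, 2·y_water + 1·y_labor = 18.5.
This yields shadow prices y_water = 7.5, y_labor = 3.5.
Shadow price of labor = 3.5.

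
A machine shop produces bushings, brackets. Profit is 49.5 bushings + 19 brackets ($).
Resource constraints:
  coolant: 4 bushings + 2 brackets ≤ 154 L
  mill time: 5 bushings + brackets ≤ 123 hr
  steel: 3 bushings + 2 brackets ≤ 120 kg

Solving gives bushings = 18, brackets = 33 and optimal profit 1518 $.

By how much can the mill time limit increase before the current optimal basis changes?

56

Binding constraints: mill time, steel. The basis is B = [[5,1],[3,2]] with det 7.
Per unit increase in mill time, x* moves by d = (0.2857, -0.4286).
The basis stays optimal until coolant becomes binding; allowable increase = 56 hr.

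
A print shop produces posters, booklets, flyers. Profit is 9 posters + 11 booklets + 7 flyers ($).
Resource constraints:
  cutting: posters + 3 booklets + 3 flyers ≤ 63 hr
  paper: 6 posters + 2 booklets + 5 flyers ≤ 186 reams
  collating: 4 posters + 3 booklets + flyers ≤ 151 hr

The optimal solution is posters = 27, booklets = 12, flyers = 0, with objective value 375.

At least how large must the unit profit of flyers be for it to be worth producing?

At the optimum: cutting uses 63 of 63 (binding); paper uses 186 of 186 (binding); collating uses 144 of 151 (slack = 7).
By complementary slackness, y = 0 for the non-binding constraint.
Dual feasibility on the basic columns requires 1·y_cutting + 6·y_paper = 9, 3·y_cutting + 2·y_paper = 11.
→ y_cutting = 3 and y_paper = 1.
flyers enters the basis when its profit ≥ yᵀa₃ = 3·3 + 1·5 = 14.

14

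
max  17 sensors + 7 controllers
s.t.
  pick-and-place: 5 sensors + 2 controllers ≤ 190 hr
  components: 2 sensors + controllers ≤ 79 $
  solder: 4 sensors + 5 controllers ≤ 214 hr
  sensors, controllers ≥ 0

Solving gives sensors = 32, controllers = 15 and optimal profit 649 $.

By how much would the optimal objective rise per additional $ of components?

1

Check each constraint at x*: pick-and-place 190/190 (tight); components 79/79 (tight); solder 203/214 (slack 11).
Slack constraints have shadow price 0 (complementary slackness).
Dual feasibility on the basic columns requires 5·y_pick-and-place + 2·y_components = 17, 2·y_pick-and-place + 1·y_components = 7.
This yields shadow prices y_pick-and-place = 3, y_components = 1.
Shadow price of components = 1.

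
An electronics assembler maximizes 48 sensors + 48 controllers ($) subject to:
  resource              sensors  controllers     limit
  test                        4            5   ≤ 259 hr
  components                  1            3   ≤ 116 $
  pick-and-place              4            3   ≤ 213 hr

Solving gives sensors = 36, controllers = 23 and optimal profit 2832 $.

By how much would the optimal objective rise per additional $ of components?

Check each constraint at x*: test 259/259 (tight); components 105/116 (slack 11); pick-and-place 213/213 (tight).
Slack constraints have shadow price 0 (complementary slackness).
The binding rows give the dual system: 4·y_test + 4·y_pick-and-place = 48 and 5·y_test + 3·y_pick-and-place = 48.
This yields shadow prices y_test = 6, y_pick-and-place = 6.
Shadow price of components = 0.

0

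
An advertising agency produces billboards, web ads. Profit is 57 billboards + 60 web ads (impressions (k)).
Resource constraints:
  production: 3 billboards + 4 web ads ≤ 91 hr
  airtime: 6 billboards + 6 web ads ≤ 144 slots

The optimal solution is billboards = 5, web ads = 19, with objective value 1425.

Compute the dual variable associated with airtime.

8

At the optimum: production uses 91 of 91 (binding); airtime uses 144 of 144 (binding).
Dual feasibility on the basic columns requires 3·y_production + 6·y_airtime = 57, 4·y_production + 6·y_airtime = 60.
→ y_production = 3 and y_airtime = 8.
Shadow price of airtime = 8.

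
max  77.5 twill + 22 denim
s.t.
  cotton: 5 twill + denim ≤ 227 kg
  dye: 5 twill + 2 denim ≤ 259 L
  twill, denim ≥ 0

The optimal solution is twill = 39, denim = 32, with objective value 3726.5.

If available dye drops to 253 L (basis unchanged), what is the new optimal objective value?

3687.5

Both cotton and dye are binding at x*.
Dual feasibility on the basic columns requires 5·y_cotton + 5·y_dye = 77.5, 1·y_cotton + 2·y_dye = 22.
→ y_cotton = 9 and y_dye = 6.5.
Δz = y_dye·Δb = 6.5 × (-6) = -39, so new z* = 3726.5 − 39 = 3687.5.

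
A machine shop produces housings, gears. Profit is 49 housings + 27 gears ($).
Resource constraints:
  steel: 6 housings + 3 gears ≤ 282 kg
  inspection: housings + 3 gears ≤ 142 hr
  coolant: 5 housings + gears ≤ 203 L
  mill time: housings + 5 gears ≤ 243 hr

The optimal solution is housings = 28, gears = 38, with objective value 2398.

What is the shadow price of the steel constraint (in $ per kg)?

At the optimum: steel uses 282 of 282 (binding); inspection uses 142 of 142 (binding); coolant uses 178 of 203 (slack = 25); mill time uses 218 of 243 (slack = 25).
Slack constraints have shadow price 0 (complementary slackness).
Dual feasibility on the basic columns requires 6·y_steel + 1·y_inspection = 49, 3·y_steel + 3·y_inspection = 27.
This yields shadow prices y_steel = 8, y_inspection = 1.
Shadow price of steel = 8.

8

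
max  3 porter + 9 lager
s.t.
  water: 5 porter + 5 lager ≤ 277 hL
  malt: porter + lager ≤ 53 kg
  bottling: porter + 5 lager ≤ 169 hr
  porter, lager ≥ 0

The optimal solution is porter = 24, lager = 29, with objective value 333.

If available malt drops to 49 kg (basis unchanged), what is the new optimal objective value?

At the optimum: water uses 265 of 277 (slack = 12); malt uses 53 of 53 (binding); bottling uses 169 of 169 (binding).
Slack constraints have shadow price 0 (complementary slackness).
Dual feasibility on the basic columns requires 1·y_malt + 1·y_bottling = 3, 1·y_malt + 5·y_bottling = 9.
→ y_malt = 1.5 and y_bottling = 1.5.
Δz = y_malt·Δb = 1.5 × (-4) = -6, so new z* = 333 − 6 = 327.

327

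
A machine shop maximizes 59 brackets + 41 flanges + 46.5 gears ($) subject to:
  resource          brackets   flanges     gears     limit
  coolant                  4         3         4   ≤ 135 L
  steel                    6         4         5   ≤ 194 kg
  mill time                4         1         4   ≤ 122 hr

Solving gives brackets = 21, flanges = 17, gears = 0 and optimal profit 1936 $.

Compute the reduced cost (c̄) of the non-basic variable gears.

-6

At the optimum: coolant uses 135 of 135 (binding); steel uses 194 of 194 (binding); mill time uses 101 of 122 (slack = 21).
Since mill time is not tight, its dual is 0.
Dual feasibility on the basic columns requires 4·y_coolant + 6·y_steel = 59, 3·y_coolant + 4·y_steel = 41.
→ y_coolant = 5 and y_steel = 6.5.
Reduced cost of gears: c₃ − yᵀa₃ = 46.5 − (5·4 + 6.5·5) = 46.5 − 52.5 = -6.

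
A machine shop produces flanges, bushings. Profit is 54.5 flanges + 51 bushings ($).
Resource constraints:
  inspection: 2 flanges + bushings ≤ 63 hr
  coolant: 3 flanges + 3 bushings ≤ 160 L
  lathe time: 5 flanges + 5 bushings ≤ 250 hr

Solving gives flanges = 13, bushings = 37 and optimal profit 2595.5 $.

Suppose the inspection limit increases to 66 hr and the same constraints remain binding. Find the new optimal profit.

Binding: inspection and lathe time. Non-binding: coolant (10 unused).
Slack constraints have shadow price 0 (complementary slackness).
The binding rows give the dual system: 2·y_inspection + 5·y_lathe time = 54.5 and 1·y_inspection + 5·y_lathe time = 51.
→ y_inspection = 3.5 and y_lathe time = 9.5.
Δz = y_inspection·Δb = 3.5 × (3) = 10.5, so new z* = 2595.5 + 10.5 = 2606.

2606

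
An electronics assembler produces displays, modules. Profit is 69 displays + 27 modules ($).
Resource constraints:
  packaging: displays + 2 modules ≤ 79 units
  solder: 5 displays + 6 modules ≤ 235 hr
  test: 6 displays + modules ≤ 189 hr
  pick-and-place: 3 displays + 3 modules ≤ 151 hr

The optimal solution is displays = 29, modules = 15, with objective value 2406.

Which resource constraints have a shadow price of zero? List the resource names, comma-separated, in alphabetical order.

packaging, pick-and-place

packaging: 59/79 (slack 20)
solder: 235/235 (binding)
test: 189/189 (binding)
pick-and-place: 132/151 (slack 19)
By complementary slackness, a constraint with positive slack has shadow price 0 → packaging, pick-and-place.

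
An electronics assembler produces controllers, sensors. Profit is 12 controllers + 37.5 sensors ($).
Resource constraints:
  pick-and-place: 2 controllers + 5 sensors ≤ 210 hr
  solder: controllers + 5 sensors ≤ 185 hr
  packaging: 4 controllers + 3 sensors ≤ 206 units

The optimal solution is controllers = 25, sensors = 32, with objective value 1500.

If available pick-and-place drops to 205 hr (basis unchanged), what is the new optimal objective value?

Binding: pick-and-place and solder. Non-binding: packaging (10 unused).
Slack constraints have shadow price 0 (complementary slackness).
From A_Bᵀ y = c: 2·y_pick-and-place + 1·y_solder = 12; 5·y_pick-and-place + 5·y_solder = 37.5.
This yields shadow prices y_pick-and-place = 4.5, y_solder = 3.
Δz = y_pick-and-place·Δb = 4.5 × (-5) = -22.5, so new z* = 1500 − 22.5 = 1477.5.

1477.5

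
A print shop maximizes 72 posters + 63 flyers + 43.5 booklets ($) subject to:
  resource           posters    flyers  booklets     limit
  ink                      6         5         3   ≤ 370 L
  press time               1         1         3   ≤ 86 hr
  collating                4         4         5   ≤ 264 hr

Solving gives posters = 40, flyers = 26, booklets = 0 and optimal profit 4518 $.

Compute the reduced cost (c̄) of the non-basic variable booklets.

-6

Binding: ink and collating. Non-binding: press time (20 unused).
Since press time is not tight, its dual is 0.
Dual feasibility on the basic columns requires 6·y_ink + 4·y_collating = 72, 5·y_ink + 4·y_collating = 63.
→ y_ink = 9 and y_collating = 4.5.
Reduced cost of booklets: c₃ − yᵀa₃ = 43.5 − (9·3 + 4.5·5) = 43.5 − 49.5 = -6.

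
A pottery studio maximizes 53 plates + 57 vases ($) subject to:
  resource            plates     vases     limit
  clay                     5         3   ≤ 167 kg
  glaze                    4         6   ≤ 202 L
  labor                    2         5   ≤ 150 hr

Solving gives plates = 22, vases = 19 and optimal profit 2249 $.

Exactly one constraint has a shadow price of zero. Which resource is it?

clay: 167/167 (binding)
glaze: 202/202 (binding)
labor: 139/150 (slack 11)
By complementary slackness, a constraint with positive slack has shadow price 0 → labor.

labor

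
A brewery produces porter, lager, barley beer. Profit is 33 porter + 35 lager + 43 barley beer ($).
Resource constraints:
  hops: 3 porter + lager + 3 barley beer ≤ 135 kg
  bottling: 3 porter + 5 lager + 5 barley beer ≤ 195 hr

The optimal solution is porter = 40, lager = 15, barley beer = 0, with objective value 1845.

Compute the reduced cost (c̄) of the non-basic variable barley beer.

-2

At the optimum: hops uses 135 of 135 (binding); bottling uses 195 of 195 (binding).
The binding rows give the dual system: 3·y_hops + 3·y_bottling = 33 and 1·y_hops + 5·y_bottling = 35.
→ y_hops = 5 and y_bottling = 6.
Reduced cost of barley beer: c₃ − yᵀa₃ = 43 − (5·3 + 6·5) = 43 − 45 = -2.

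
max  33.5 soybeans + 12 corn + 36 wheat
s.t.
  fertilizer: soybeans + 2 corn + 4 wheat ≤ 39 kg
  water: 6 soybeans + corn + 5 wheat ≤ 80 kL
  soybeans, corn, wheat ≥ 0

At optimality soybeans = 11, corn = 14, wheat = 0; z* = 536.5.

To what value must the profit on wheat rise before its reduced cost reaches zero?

39

At the optimum: fertilizer uses 39 of 39 (binding); water uses 80 of 80 (binding).
From A_Bᵀ y = c: 1·y_fertilizer + 6·y_water = 33.5; 2·y_fertilizer + 1·y_water = 12.
Solving: y_fertilizer = 3.5, y_water = 5.
wheat enters the basis when its profit ≥ yᵀa₃ = 3.5·4 + 5·5 = 39.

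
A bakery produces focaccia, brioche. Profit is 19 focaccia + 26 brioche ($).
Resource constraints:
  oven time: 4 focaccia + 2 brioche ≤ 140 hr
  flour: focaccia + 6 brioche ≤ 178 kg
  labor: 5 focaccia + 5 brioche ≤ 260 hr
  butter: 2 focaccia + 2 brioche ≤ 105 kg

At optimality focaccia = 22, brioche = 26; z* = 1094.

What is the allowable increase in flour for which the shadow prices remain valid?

44

Binding constraints: oven time, flour. The basis is B = [[4,2],[1,6]] with det 22.
Per unit increase in flour, x* moves by d = (-0.0909, 0.1818).
The basis stays optimal until labor becomes binding; allowable increase = 44 kg.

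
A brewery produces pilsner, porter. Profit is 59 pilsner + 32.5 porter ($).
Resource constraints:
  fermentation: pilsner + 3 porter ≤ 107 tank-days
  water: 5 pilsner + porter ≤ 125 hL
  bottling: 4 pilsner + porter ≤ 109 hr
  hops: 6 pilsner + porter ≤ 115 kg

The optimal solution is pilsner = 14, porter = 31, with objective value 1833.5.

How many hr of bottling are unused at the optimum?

bottling used = 4·14 + 1·31 = 87; slack = 109 − 87 = 22.

22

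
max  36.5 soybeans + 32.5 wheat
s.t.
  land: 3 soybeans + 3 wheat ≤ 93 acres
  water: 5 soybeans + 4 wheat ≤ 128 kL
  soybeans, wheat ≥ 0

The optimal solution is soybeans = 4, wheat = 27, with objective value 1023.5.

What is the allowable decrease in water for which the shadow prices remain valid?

4

Binding constraints: land, water. The basis is B = [[3,3],[5,4]] with det -3.
Per unit decrease in water, x* moves by d = (-1, 1).
The basis stays optimal until soybeans reaches 0; allowable decrease = 4 kL.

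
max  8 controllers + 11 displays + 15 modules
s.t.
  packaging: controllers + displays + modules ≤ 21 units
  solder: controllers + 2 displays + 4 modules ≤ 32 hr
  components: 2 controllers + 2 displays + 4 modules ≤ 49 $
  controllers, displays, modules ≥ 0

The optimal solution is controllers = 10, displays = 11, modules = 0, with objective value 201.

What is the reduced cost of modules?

-2

Check each constraint at x*: packaging 21/21 (tight); solder 32/32 (tight); components 42/49 (slack 7).
Since components is not tight, its dual is 0.
From A_Bᵀ y = c: 1·y_packaging + 1·y_solder = 8; 1·y_packaging + 2·y_solder = 11.
Solving: y_packaging = 5, y_solder = 3.
Reduced cost of modules: c₃ − yᵀa₃ = 15 − (5·1 + 3·4) = 15 − 17 = -2.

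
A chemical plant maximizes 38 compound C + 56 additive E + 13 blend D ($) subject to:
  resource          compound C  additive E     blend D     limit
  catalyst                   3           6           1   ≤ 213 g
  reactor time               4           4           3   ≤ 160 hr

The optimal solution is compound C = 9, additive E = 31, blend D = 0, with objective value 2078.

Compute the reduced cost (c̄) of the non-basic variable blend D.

-8

At the optimum: catalyst uses 213 of 213 (binding); reactor time uses 160 of 160 (binding).
From A_Bᵀ y = c: 3·y_catalyst + 4·y_reactor time = 38; 6·y_catalyst + 4·y_reactor time = 56.
This yields shadow prices y_catalyst = 6, y_reactor time = 5.
Reduced cost of blend D: c₃ − yᵀa₃ = 13 − (6·1 + 5·3) = 13 − 21 = -8.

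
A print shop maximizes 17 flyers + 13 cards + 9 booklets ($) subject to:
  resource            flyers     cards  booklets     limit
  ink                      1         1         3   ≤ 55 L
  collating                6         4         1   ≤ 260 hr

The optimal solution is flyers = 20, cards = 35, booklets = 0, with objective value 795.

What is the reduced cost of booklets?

-8

At the optimum: ink uses 55 of 55 (binding); collating uses 260 of 260 (binding).
The binding rows give the dual system: 1·y_ink + 6·y_collating = 17 and 1·y_ink + 4·y_collating = 13.
Solving: y_ink = 5, y_collating = 2.
Reduced cost of booklets: c₃ − yᵀa₃ = 9 − (5·3 + 2·1) = 9 − 17 = -8.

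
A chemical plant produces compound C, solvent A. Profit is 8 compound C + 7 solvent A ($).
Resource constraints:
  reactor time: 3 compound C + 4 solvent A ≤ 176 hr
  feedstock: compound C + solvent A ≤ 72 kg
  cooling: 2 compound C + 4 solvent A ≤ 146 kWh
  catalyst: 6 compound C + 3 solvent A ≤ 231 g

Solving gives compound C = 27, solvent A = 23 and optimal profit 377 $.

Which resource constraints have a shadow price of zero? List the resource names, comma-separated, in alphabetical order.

feedstock, reactor time

reactor time: 173/176 (slack 3)
feedstock: 50/72 (slack 22)
cooling: 146/146 (binding)
catalyst: 231/231 (binding)
By complementary slackness, a constraint with positive slack has shadow price 0 → feedstock, reactor time.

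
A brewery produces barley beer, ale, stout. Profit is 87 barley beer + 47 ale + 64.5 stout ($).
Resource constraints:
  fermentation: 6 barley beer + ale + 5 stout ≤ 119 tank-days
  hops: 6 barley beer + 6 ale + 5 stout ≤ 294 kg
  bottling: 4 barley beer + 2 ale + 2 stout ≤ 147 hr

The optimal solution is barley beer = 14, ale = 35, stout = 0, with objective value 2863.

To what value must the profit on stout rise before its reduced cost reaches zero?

At the optimum: fermentation uses 119 of 119 (binding); hops uses 294 of 294 (binding); bottling uses 126 of 147 (slack = 21).
By complementary slackness, y = 0 for the non-binding constraint.
The binding rows give the dual system: 6·y_fermentation + 6·y_hops = 87 and 1·y_fermentation + 6·y_hops = 47.
This yields shadow prices y_fermentation = 8, y_hops = 6.5.
stout enters the basis when its profit ≥ yᵀa₃ = 8·5 + 6.5·5 = 72.5.

72.5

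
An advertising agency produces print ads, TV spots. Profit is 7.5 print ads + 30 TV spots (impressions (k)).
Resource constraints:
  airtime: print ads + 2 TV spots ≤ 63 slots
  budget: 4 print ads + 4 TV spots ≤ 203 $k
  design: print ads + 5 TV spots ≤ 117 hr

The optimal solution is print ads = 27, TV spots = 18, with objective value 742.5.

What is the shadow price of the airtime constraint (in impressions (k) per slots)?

2.5

At the optimum: airtime uses 63 of 63 (binding); budget uses 180 of 203 (slack = 23); design uses 117 of 117 (binding).
By complementary slackness, y = 0 for the non-binding constraint.
The binding rows give the dual system: 1·y_airtime + 1·y_design = 7.5 and 2·y_airtime + 5·y_design = 30.
→ y_airtime = 2.5 and y_design = 5.
Shadow price of airtime = 2.5.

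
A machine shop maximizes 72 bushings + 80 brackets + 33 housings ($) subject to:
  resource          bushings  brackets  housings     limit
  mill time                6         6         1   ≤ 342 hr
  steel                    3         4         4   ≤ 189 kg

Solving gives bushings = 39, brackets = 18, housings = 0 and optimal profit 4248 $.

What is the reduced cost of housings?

Check each constraint at x*: mill time 342/342 (tight); steel 189/189 (tight).
The binding rows give the dual system: 6·y_mill time + 3·y_steel = 72 and 6·y_mill time + 4·y_steel = 80.
→ y_mill time = 8 and y_steel = 8.
Reduced cost of housings: c₃ − yᵀa₃ = 33 − (8·1 + 8·4) = 33 − 40 = -7.

-7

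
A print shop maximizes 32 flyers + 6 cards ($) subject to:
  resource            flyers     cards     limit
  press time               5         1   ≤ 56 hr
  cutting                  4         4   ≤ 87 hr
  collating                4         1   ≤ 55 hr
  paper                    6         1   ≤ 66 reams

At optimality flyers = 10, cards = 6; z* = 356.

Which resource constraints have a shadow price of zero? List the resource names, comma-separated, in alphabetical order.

collating, cutting

press time: 56/56 (binding)
cutting: 64/87 (slack 23)
collating: 46/55 (slack 9)
paper: 66/66 (binding)
By complementary slackness, a constraint with positive slack has shadow price 0 → collating, cutting.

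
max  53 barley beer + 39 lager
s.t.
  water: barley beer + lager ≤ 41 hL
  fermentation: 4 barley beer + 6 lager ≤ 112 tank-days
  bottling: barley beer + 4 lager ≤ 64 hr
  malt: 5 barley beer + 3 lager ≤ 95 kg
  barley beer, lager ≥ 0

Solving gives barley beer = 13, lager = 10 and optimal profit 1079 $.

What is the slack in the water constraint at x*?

water used = 1·13 + 1·10 = 23; slack = 41 − 23 = 18.

18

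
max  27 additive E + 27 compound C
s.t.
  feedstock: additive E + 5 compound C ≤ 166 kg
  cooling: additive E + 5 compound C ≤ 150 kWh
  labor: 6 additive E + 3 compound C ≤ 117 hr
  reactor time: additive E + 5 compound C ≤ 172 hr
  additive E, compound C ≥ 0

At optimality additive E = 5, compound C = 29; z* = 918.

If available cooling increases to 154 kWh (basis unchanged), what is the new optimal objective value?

930

Check each constraint at x*: feedstock 150/166 (slack 16); cooling 150/150 (tight); labor 117/117 (tight); reactor time 150/172 (slack 22).
By complementary slackness, y = 0 for the non-binding constraints.
The binding rows give the dual system: 1·y_cooling + 6·y_labor = 27 and 5·y_cooling + 3·y_labor = 27.
→ y_cooling = 3 and y_labor = 4.
Δz = y_cooling·Δb = 3 × (4) = 12, so new z* = 918 + 12 = 930.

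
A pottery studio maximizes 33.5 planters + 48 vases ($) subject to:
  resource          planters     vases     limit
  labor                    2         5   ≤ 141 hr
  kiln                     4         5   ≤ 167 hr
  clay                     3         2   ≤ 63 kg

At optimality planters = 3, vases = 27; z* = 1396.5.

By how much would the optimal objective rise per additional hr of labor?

Check each constraint at x*: labor 141/141 (tight); kiln 147/167 (slack 20); clay 63/63 (tight).
By complementary slackness, y = 0 for the non-binding constraint.
From A_Bᵀ y = c: 2·y_labor + 3·y_clay = 33.5; 5·y_labor + 2·y_clay = 48.
This yields shadow prices y_labor = 7, y_clay = 6.5.
Shadow price of labor = 7.

7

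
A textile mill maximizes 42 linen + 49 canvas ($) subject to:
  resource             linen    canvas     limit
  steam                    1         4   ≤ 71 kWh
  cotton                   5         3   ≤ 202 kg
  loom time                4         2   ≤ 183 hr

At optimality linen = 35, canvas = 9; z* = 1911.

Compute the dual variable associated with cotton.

Binding: steam and cotton. Non-binding: loom time (25 unused).
By complementary slackness, y = 0 for the non-binding constraint.
From A_Bᵀ y = c: 1·y_steam + 5·y_cotton = 42; 4·y_steam + 3·y_cotton = 49.
→ y_steam = 7 and y_cotton = 7.
Shadow price of cotton = 7.

7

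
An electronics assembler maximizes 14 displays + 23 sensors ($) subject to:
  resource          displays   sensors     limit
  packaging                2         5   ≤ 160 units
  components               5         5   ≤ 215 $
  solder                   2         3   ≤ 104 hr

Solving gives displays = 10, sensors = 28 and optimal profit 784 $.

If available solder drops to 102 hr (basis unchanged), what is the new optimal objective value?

At the optimum: packaging uses 160 of 160 (binding); components uses 190 of 215 (slack = 25); solder uses 104 of 104 (binding).
Since components is not tight, its dual is 0.
From A_Bᵀ y = c: 2·y_packaging + 2·y_solder = 14; 5·y_packaging + 3·y_solder = 23.
Solving: y_packaging = 1, y_solder = 6.
Δz = y_solder·Δb = 6 × (-2) = -12, so new z* = 784 − 12 = 772.

772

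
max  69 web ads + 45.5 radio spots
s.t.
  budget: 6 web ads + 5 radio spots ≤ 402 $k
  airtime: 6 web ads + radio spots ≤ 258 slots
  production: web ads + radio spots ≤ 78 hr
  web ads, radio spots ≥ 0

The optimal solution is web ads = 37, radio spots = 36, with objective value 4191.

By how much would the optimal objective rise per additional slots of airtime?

Check each constraint at x*: budget 402/402 (tight); airtime 258/258 (tight); production 73/78 (slack 5).
By complementary slackness, y = 0 for the non-binding constraint.
Dual feasibility on the basic columns requires 6·y_budget + 6·y_airtime = 69, 5·y_budget + 1·y_airtime = 45.5.
Solving: y_budget = 8.5, y_airtime = 3.
Shadow price of airtime = 3.

3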